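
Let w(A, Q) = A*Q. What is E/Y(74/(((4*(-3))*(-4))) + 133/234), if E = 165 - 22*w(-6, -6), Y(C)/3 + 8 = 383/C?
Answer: -412775/342688 ≈ -1.2045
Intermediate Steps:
Y(C) = -24 + 1149/C (Y(C) = -24 + 3*(383/C) = -24 + 1149/C)
E = -627 (E = 165 - (-132)*(-6) = 165 - 22*36 = 165 - 792 = -627)
E/Y(74/(((4*(-3))*(-4))) + 133/234) = -627/(-24 + 1149/(74/(((4*(-3))*(-4))) + 133/234)) = -627/(-24 + 1149/(74/((-12*(-4))) + 133*(1/234))) = -627/(-24 + 1149/(74/48 + 133/234)) = -627/(-24 + 1149/(74*(1/48) + 133/234)) = -627/(-24 + 1149/(37/24 + 133/234)) = -627/(-24 + 1149/(1975/936)) = -627/(-24 + 1149*(936/1975)) = -627/(-24 + 1075464/1975) = -627/1028064/1975 = -627*1975/1028064 = -412775/342688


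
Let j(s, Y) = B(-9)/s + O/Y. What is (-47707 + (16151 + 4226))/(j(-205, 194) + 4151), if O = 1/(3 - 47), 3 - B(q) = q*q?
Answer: -47824220400/7264417483 ≈ -6.5834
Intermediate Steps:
B(q) = 3 - q² (B(q) = 3 - q*q = 3 - q²)
O = -1/44 (O = 1/(-44) = -1/44 ≈ -0.022727)
j(s, Y) = -78/s - 1/(44*Y) (j(s, Y) = (3 - 1*(-9)²)/s - 1/(44*Y) = (3 - 1*81)/s - 1/(44*Y) = (3 - 81)/s - 1/(44*Y) = -78/s - 1/(44*Y))
(-47707 + (16151 + 4226))/(j(-205, 194) + 4151) = (-47707 + (16151 + 4226))/((-78/(-205) - 1/44/194) + 4151) = (-47707 + 20377)/((-78*(-1/205) - 1/44*1/194) + 4151) = -27330/((78/205 - 1/8536) + 4151) = -27330/(665603/1749880 + 4151) = -27330/7264417483/1749880 = -27330*1749880/7264417483 = -47824220400/7264417483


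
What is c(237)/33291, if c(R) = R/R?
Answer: 1/33291 ≈ 3.0038e-5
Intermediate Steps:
c(R) = 1
c(237)/33291 = 1/33291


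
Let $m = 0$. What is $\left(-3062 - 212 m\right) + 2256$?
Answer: $-806$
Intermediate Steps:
$\left(-3062 - 212 m\right) + 2256 = \left(-3062 - 0\right) + 2256 = \left(-3062 + 0\right) + 2256 = -3062 + 2256 = -806$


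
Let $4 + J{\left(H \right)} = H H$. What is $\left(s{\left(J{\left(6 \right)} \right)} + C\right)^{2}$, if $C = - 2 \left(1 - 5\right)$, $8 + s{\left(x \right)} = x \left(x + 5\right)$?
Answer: $1401856$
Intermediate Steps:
$J{\left(H \right)} = -4 + H^{2}$ ($J{\left(H \right)} = -4 + H H = -4 + H^{2}$)
$s{\left(x \right)} = -8 + x \left(5 + x\right)$ ($s{\left(x \right)} = -8 + x \left(x + 5\right) = -8 + x \left(5 + x\right)$)
$C = 8$ ($C = \left(-2\right) \left(-4\right) = 8$)
$\left(s{\left(J{\left(6 \right)} \right)} + C\right)^{2} = \left(\left(-8 + \left(-4 + 6^{2}\right)^{2} + 5 \left(-4 + 6^{2}\right)\right) + 8\right)^{2} = \left(\left(-8 + \left(-4 + 36\right)^{2} + 5 \left(-4 + 36\right)\right) + 8\right)^{2} = \left(\left(-8 + 32^{2} + 5 \cdot 32\right) + 8\right)^{2} = \left(\left(-8 + 1024 + 160\right) + 8\right)^{2} = \left(1176 + 8\right)^{2} = 1184^{2} = 1401856$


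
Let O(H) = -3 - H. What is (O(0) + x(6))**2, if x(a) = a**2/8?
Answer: 9/4 ≈ 2.2500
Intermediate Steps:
x(a) = a**2/8 (x(a) = a**2*(1/8) = a**2/8)
(O(0) + x(6))**2 = ((-3 - 1*0) + (1/8)*6**2)**2 = ((-3 + 0) + (1/8)*36)**2 = (-3 + 9/2)**2 = (3/2)**2 = 9/4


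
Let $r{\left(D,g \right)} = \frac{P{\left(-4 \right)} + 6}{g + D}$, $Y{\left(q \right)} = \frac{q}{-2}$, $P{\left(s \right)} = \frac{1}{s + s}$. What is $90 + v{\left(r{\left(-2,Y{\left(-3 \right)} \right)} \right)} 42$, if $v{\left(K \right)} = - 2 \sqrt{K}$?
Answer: $90 - 42 i \sqrt{47} \approx 90.0 - 287.94 i$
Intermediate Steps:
$P{\left(s \right)} = \frac{1}{2 s}$
$Y{\left(q \right)} = - \frac{q}{2}$ ($Y{\left(q \right)} = q \left(- \frac{1}{2}\right) = - \frac{q}{2}$)
$r{\left(D,g \right)} = \frac{47}{8 \left(D + g\right)}$ ($r{\left(D,g \right)} = \frac{\frac{1}{2 \left(-4\right)} + 6}{g + D} = \frac{\frac{1}{2} \left(- \frac{1}{4}\right) + 6}{D + g} = \frac{- \frac{1}{8} + 6}{D + g} = \frac{47}{8 \left(D + g\right)}$)
$90 + v{\left(r{\left(-2,Y{\left(-3 \right)} \right)} \right)} 42 = 90 + - 2 \sqrt{\frac{47}{8 \left(-2 - - \frac{3}{2}\right)}} 42 = 90 + - 2 \sqrt{\frac{47}{8 \left(-2 + \frac{3}{2}\right)}} 42 = 90 + - 2 \sqrt{\frac{47}{8 \left(- \frac{1}{2}\right)}} 42 = 90 + - 2 \sqrt{\frac{47}{8} \left(-2\right)} 42 = 90 + - 2 \sqrt{- \frac{47}{4}} \cdot 42 = 90 + - 2 \frac{i \sqrt{47}}{2} \cdot 42 = 90 + - i \sqrt{47} \cdot 42 = 90 - 42 i \sqrt{47}$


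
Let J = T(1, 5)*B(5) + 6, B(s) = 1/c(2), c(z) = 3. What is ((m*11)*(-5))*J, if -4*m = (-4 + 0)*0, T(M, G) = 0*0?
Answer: 0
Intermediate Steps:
T(M, G) = 0
m = 0 (m = -(-4 + 0)*0/4 = -(-1)*0 = -1/4*0 = 0)
B(s) = 1/3
J = 6 (J = 0*(1/3) + 6 = 0 + 6 = 6)
((m*11)*(-5))*J = ((0*11)*(-5))*6 = (0*(-5))*6 = 0*6 = 0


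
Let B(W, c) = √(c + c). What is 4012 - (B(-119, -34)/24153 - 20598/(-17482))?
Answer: 35058593/8741 - 2*I*√17/24153 ≈ 4010.8 - 0.00034142*I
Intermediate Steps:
B(W, c) = √2*√c (B(W, c) = √(2*c) = √2*√c)
4012 - (B(-119, -34)/24153 - 20598/(-17482)) = 4012 - ((√2*√(-34))/24153 - 20598/(-17482)) = 4012 - ((√2*(I*√34))*(1/24153) - 20598*(-1/17482)) = 4012 - ((2*I*√17)*(1/24153) + 10299/8741) = 4012 - (2*I*√17/24153 + 10299/8741) = 4012 - (10299/8741 + 2*I*√17/24153) = 4012 + (-10299/8741 - 2*I*√17/24153) = 35058593/8741 - 2*I*√17/24153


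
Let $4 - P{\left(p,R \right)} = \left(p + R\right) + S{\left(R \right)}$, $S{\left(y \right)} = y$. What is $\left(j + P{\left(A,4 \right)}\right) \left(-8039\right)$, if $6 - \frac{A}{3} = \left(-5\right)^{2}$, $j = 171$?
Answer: $-1800736$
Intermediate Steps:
$A = -57$ ($A = 18 - 3 \left(-5\right)^{2} = 18 - 75 = -57$)
$P{\left(p,R \right)} = 4 - p - 2 R$ ($P{\left(p,R \right)} = 4 - \left(\left(p + R\right) + R\right) = 4 - \left(\left(R + p\right) + R\right) = 4 - \left(p + 2 R\right) = 4 - p - 2 R$)
$\left(j + P{\left(A,4 \right)}\right) \left(-8039\right) = \left(171 - -53\right) \left(-8039\right) = \left(171 + \left(4 + 57 - 8\right)\right) \left(-8039\right) = \left(171 + 53\right) \left(-8039\right) = 224 \left(-8039\right) = -1800736$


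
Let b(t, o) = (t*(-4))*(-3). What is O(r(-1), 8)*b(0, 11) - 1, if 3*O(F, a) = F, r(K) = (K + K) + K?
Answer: -1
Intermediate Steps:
b(t, o) = 12*t (b(t, o) = -4*t*(-3) = 12*t)
r(K) = 3*K (r(K) = 2*K + K = 3*K)
O(F, a) = F/3
O(r(-1), 8)*b(0, 11) - 1 = ((3*(-1))/3)*(12*0) - 1 = ((⅓)*(-3))*0 - 1 = -1*0 - 1 = 0 - 1 = -1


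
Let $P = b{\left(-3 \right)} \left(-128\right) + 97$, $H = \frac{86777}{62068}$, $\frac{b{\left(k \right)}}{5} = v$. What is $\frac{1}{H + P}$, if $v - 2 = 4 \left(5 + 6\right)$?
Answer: $- \frac{62068}{1821174547} \approx -3.4081 \cdot 10^{-5}$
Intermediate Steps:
$v = 46$ ($v = 2 + 4 \left(5 + 6\right) = 2 + 4 \cdot 11 = 2 + 44 = 46$)
$b{\left(k \right)} = 230$ ($b{\left(k \right)} = 5 \cdot 46 = 230$)
$H = \frac{86777}{62068}$ ($H = 86777 \cdot \frac{1}{62068} = \frac{86777}{62068} \approx 1.3981$)
$P = -29343$ ($P = 230 \left(-128\right) + 97 = -29440 + 97 = -29343$)
$\frac{1}{H + P} = \frac{1}{\frac{86777}{62068} - 29343} = \frac{1}{- \frac{1821174547}{62068}} = - \frac{62068}{1821174547}$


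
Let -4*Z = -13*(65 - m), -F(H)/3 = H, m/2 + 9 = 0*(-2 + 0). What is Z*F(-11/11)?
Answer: 3237/4 ≈ 809.25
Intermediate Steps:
m = -18 (m = -18 + 2*(0*(-2 + 0)) = -18 + 2*(0*(-2)) = -18 + 2*0 = -18 + 0 = -18)
F(H) = -3*H
Z = 1079/4 (Z = -(-13)*(65 - 1*(-18))/4 = -(-13)*(65 + 18)/4 = -(-13)*83/4 = -¼*(-1079) = 1079/4 ≈ 269.75)
Z*F(-11/11) = 1079*(-(-33)/11)/4 = 1079*(-3*(-1))/4 = (1079/4)*3 = 3237/4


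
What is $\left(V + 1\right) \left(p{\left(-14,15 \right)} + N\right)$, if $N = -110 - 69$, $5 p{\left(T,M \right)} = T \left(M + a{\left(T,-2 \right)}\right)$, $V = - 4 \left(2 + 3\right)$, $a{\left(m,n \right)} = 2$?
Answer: $\frac{21527}{5} \approx 4305.4$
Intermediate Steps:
$V = -20$ ($V = \left(-4\right) 5 = -20$)
$p{\left(T,M \right)} = \frac{T \left(2 + M\right)}{5}$ ($p{\left(T,M \right)} = \frac{T \left(M + 2\right)}{5} = \frac{T \left(2 + M\right)}{5}$)
$N = -179$
$\left(V + 1\right) \left(p{\left(-14,15 \right)} + N\right) = \left(-20 + 1\right) \left(\frac{1}{5} \left(-14\right) \left(2 + 15\right) - 179\right) = - 19 \left(\frac{1}{5} \left(-14\right) 17 - 179\right) = - 19 \left(- \frac{238}{5} - 179\right) = \left(-19\right) \left(- \frac{1133}{5}\right) = \frac{21527}{5}$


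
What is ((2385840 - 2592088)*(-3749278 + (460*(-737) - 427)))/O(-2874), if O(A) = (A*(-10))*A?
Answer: -21082283845/2064969 ≈ -10209.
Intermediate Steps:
O(A) = -10*A**2 (O(A) = (-10*A)*A = -10*A**2)
((2385840 - 2592088)*(-3749278 + (460*(-737) - 427)))/O(-2874) = ((2385840 - 2592088)*(-3749278 + (460*(-737) - 427)))/((-10*(-2874)**2)) = (-206248*(-3749278 + (-339020 - 427)))/((-10*8259876)) = -206248*(-3749278 - 339447)/(-82598760) = -206248*(-4088725)*(-1/82598760) = 843291353800*(-1/82598760) = -21082283845/2064969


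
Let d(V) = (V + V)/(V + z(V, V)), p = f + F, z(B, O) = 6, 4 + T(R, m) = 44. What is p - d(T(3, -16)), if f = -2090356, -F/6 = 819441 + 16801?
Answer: -163479624/23 ≈ -7.1078e+6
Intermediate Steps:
T(R, m) = 40 (T(R, m) = -4 + 44 = 40)
F = -5017452 (F = -6*(819441 + 16801) = -6*836242 = -5017452)
p = -7107808 (p = -2090356 - 5017452 = -7107808)
d(V) = 2*V/(6 + V) (d(V) = (V + V)/(V + 6) = (2*V)/(6 + V) = 2*V/(6 + V))
p - d(T(3, -16)) = -7107808 - 2*40/(6 + 40) = -7107808 - 2*40/46 = -7107808 - 1*40/23 = -7107808 - 40/23 = -163479624/23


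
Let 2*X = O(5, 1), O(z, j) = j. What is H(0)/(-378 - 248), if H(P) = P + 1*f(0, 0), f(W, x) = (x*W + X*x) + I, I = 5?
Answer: -5/626 ≈ -0.0079872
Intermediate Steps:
X = ½ (X = (½)*1 = ½ ≈ 0.50000)
f(W, x) = 5 + x/2 + W*x (f(W, x) = (x*W + x/2) + 5 = (W*x + x/2) + 5 = (x/2 + W*x) + 5 = 5 + x/2 + W*x)
H(P) = 5 + P (H(P) = P + 1*(5 + (½)*0 + 0*0) = P + 1*(5 + 0 + 0) = P + 1*5 = P + 5 = 5 + P)
H(0)/(-378 - 248) = (5 + 0)/(-378 - 248) = 5/(-626) = 5*(-1/626) = -5/626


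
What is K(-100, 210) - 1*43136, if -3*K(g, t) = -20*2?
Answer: -129368/3 ≈ -43123.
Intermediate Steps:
K(g, t) = 40/3 (K(g, t) = -(-20)*2/3 = -1/3*(-40) = 40/3)
K(-100, 210) - 1*43136 = 40/3 - 1*43136 = 40/3 - 43136 = -129368/3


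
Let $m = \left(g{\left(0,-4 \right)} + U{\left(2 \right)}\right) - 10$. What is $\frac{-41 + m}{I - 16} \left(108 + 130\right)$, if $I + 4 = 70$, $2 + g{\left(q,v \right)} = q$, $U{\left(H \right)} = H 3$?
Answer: $- \frac{5593}{25} \approx -223.72$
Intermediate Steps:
$U{\left(H \right)} = 3 H$
$g{\left(q,v \right)} = -2 + q$
$I = 66$ ($I = -4 + 70 = 66$)
$m = -6$ ($m = \left(\left(-2 + 0\right) + 3 \cdot 2\right) - 10 = \left(-2 + 6\right) - 10 = 4 - 10 = -6$)
$\frac{-41 + m}{I - 16} \left(108 + 130\right) = \frac{-41 - 6}{66 - 16} \left(108 + 130\right) = - \frac{47}{50} \cdot 238 = \left(-47\right) \frac{1}{50} \cdot 238 = \left(- \frac{47}{50}\right) 238 = - \frac{5593}{25}$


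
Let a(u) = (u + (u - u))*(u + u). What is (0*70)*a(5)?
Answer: 0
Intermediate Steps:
a(u) = 2*u² (a(u) = (u + 0)*(2*u) = u*(2*u) = 2*u²)
(0*70)*a(5) = (0*70)*(2*5²) = 0*(2*25) = 0*50 = 0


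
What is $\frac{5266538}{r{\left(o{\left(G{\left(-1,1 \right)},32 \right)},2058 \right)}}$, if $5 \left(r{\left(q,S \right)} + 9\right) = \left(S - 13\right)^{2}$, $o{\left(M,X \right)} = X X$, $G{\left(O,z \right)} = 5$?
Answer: $\frac{2633269}{418198} \approx 6.2967$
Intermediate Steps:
$o{\left(M,X \right)} = X^{2}$
$r{\left(q,S \right)} = -9 + \frac{\left(-13 + S\right)^{2}}{5}$ ($r{\left(q,S \right)} = -9 + \frac{\left(S - 13\right)^{2}}{5} = -9 + \frac{\left(-13 + S\right)^{2}}{5}$)
$\frac{5266538}{r{\left(o{\left(G{\left(-1,1 \right)},32 \right)},2058 \right)}} = \frac{5266538}{-9 + \frac{\left(-13 + 2058\right)^{2}}{5}} = \frac{5266538}{-9 + \frac{2045^{2}}{5}} = \frac{5266538}{-9 + \frac{1}{5} \cdot 4182025} = \frac{5266538}{-9 + 836405} = \frac{5266538}{836396} = 5266538 \cdot \frac{1}{836396} = \frac{2633269}{418198}$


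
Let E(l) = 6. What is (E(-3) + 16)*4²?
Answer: 352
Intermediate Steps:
(E(-3) + 16)*4² = (6 + 16)*4² = 22*16 = 352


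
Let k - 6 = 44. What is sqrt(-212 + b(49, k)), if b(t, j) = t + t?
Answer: I*sqrt(114) ≈ 10.677*I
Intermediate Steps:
k = 50 (k = 6 + 44 = 50)
b(t, j) = 2*t
sqrt(-212 + b(49, k)) = sqrt(-212 + 2*49) = sqrt(-212 + 98) = sqrt(-114) = I*sqrt(114)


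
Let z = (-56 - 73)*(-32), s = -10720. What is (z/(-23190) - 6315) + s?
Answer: -65840963/3865 ≈ -17035.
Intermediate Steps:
z = 4128 (z = -129*(-32) = 4128)
(z/(-23190) - 6315) + s = (4128/(-23190) - 6315) - 10720 = (4128*(-1/23190) - 6315) - 10720 = (-688/3865 - 6315) - 10720 = -24408163/3865 - 10720 = -65840963/3865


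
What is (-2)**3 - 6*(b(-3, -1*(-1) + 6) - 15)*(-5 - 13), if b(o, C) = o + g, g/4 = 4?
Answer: -224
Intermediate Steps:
g = 16 (g = 4*4 = 16)
b(o, C) = 16 + o (b(o, C) = o + 16 = 16 + o)
(-2)**3 - 6*(b(-3, -1*(-1) + 6) - 15)*(-5 - 13) = (-2)**3 - 6*((16 - 3) - 15)*(-5 - 13) = -8 - 6*(13 - 15)*(-18) = -8 - (-12)*(-18) = -8 - 6*36 = -8 - 216 = -224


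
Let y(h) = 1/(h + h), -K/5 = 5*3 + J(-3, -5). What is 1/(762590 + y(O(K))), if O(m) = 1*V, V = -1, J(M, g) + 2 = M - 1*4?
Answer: 2/1525179 ≈ 1.3113e-6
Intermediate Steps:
J(M, g) = -6 + M (J(M, g) = -2 + (M - 1*4) = -2 + (M - 4) = -2 + (-4 + M) = -6 + M)
K = -30 (K = -5*(5*3 + (-6 - 3)) = -5*(15 - 9) = -5*6 = -30)
O(m) = -1 (O(m) = 1*(-1) = -1)
y(h) = 1/(2*h)
1/(762590 + y(O(K))) = 1/(762590 + (½)/(-1)) = 1/(762590 + (½)*(-1)) = 1/(762590 - ½) = 1/(1525179/2) = 2/1525179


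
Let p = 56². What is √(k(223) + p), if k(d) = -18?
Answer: √3118 ≈ 55.839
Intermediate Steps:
p = 3136
√(k(223) + p) = √(-18 + 3136) = √3118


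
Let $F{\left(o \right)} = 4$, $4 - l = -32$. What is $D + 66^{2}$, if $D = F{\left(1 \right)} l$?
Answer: $4500$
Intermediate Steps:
$l = 36$ ($l = 4 - -32 = 4 + 32 = 36$)
$D = 144$ ($D = 4 \cdot 36 = 144$)
$D + 66^{2} = 144 + 66^{2} = 144 + 4356 = 4500$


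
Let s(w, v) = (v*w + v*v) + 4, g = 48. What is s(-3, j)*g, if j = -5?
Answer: 2112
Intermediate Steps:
s(w, v) = 4 + v² + v*w (s(w, v) = (v*w + v²) + 4 = (v² + v*w) + 4 = 4 + v² + v*w)
s(-3, j)*g = (4 + (-5)² - 5*(-3))*48 = (4 + 25 + 15)*48 = 44*48 = 2112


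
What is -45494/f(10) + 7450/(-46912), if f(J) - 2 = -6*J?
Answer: 533445607/680224 ≈ 784.22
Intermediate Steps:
f(J) = 2 - 6*J
-45494/f(10) + 7450/(-46912) = -45494/(2 - 6*10) + 7450/(-46912) = -45494/(2 - 60) + 7450*(-1/46912) = -45494/(-58) - 3725/23456 = -45494*(-1/58) - 3725/23456 = 22747/29 - 3725/23456 = 533445607/680224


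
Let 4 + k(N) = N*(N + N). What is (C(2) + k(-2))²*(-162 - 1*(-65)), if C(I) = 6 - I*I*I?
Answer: -388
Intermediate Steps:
k(N) = -4 + 2*N² (k(N) = -4 + N*(N + N) = -4 + N*(2*N) = -4 + 2*N²)
C(I) = 6 - I³ (C(I) = 6 - I²*I = 6 - I³)
(C(2) + k(-2))²*(-162 - 1*(-65)) = ((6 - 1*2³) + (-4 + 2*(-2)²))²*(-162 - 1*(-65)) = ((6 - 1*8) + (-4 + 2*4))²*(-162 + 65) = ((6 - 8) + (-4 + 8))²*(-97) = (-2 + 4)²*(-97) = 2²*(-97) = 4*(-97) = -388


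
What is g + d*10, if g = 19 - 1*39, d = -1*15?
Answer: -170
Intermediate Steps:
d = -15
g = -20 (g = 19 - 39 = -20)
g + d*10 = -20 - 15*10 = -20 - 150 = -170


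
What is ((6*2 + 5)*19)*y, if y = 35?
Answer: 11305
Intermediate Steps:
((6*2 + 5)*19)*y = ((6*2 + 5)*19)*35 = ((12 + 5)*19)*35 = (17*19)*35 = 323*35 = 11305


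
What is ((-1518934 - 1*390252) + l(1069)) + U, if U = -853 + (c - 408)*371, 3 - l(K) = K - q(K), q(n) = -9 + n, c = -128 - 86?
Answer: -2140807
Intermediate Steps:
c = -214
l(K) = -6 (l(K) = 3 - (K - (-9 + K)) = 3 - (K + (9 - K)) = 3 - 1*9 = 3 - 9 = -6)
U = -231615 (U = -853 + (-214 - 408)*371 = -853 - 622*371 = -853 - 230762 = -231615)
((-1518934 - 1*390252) + l(1069)) + U = ((-1518934 - 1*390252) - 6) - 231615 = ((-1518934 - 390252) - 6) - 231615 = (-1909186 - 6) - 231615 = -1909192 - 231615 = -2140807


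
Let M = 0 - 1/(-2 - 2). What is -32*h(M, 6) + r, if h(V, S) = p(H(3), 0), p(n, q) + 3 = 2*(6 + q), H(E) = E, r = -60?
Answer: -348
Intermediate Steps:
p(n, q) = 9 + 2*q (p(n, q) = -3 + 2*(6 + q) = -3 + (12 + 2*q) = 9 + 2*q)
M = ¼ (M = 0 - 1/(-4) = 0 - 1*(-¼) = 0 + ¼ = ¼ ≈ 0.25000)
h(V, S) = 9 (h(V, S) = 9 + 2*0 = 9 + 0 = 9)
-32*h(M, 6) + r = -32*9 - 60 = -288 - 60 = -348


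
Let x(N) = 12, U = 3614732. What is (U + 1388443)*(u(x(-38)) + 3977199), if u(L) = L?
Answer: 19898682644925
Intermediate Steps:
(U + 1388443)*(u(x(-38)) + 3977199) = (3614732 + 1388443)*(12 + 3977199) = 5003175*3977211 = 19898682644925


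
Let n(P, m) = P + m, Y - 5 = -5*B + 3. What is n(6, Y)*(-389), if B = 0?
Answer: -5446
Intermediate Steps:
Y = 8 (Y = 5 + (-5*0 + 3) = 5 + (0 + 3) = 5 + 3 = 8)
n(6, Y)*(-389) = (6 + 8)*(-389) = 14*(-389) = -5446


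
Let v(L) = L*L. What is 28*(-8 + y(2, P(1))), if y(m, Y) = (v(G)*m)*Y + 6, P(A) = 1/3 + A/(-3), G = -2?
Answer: -56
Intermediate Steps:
P(A) = ⅓ - A/3 (P(A) = 1*(⅓) + A*(-⅓) = ⅓ - A/3)
v(L) = L²
y(m, Y) = 6 + 4*Y*m (y(m, Y) = ((-2)²*m)*Y + 6 = (4*m)*Y + 6 = 4*Y*m + 6 = 6 + 4*Y*m)
28*(-8 + y(2, P(1))) = 28*(-8 + (6 + 4*(⅓ - ⅓*1)*2)) = 28*(-8 + (6 + 4*(⅓ - ⅓)*2)) = 28*(-8 + (6 + 4*0*2)) = 28*(-8 + (6 + 0)) = 28*(-8 + 6) = 28*(-2) = -56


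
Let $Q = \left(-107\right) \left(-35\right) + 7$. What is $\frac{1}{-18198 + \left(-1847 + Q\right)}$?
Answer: $- \frac{1}{16293} \approx -6.1376 \cdot 10^{-5}$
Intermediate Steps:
$Q = 3752$ ($Q = 3745 + 7 = 3752$)
$\frac{1}{-18198 + \left(-1847 + Q\right)} = \frac{1}{-18198 + \left(-1847 + 3752\right)} = \frac{1}{-18198 + 1905} = \frac{1}{-16293} = - \frac{1}{16293}$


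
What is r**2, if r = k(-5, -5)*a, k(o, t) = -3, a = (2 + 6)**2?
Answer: 36864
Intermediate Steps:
a = 64 (a = 8**2 = 64)
r = -192 (r = -3*64 = -192)
r**2 = (-192)**2 = 36864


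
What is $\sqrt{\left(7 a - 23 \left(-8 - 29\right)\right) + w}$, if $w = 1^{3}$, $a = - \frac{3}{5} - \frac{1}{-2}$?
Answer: $\frac{\sqrt{85130}}{10} \approx 29.177$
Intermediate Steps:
$a = - \frac{1}{10}$ ($a = \left(-3\right) \frac{1}{5} - - \frac{1}{2} = - \frac{3}{5} + \frac{1}{2} = - \frac{1}{10} \approx -0.1$)
$w = 1$
$\sqrt{\left(7 a - 23 \left(-8 - 29\right)\right) + w} = \sqrt{\left(7 \left(- \frac{1}{10}\right) - 23 \left(-8 - 29\right)\right) + 1} = \sqrt{\left(- \frac{7}{10} - 23 \left(-8 - 29\right)\right) + 1} = \sqrt{\left(- \frac{7}{10} - -851\right) + 1} = \sqrt{\left(- \frac{7}{10} + 851\right) + 1} = \sqrt{\frac{8503}{10} + 1} = \sqrt{\frac{8513}{10}} = \frac{\sqrt{85130}}{10}$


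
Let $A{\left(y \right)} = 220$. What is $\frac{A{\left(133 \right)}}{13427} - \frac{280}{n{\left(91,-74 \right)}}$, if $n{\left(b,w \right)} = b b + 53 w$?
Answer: $- \frac{2800580}{58528293} \approx -0.04785$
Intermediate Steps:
$n{\left(b,w \right)} = b^{2} + 53 w$
$\frac{A{\left(133 \right)}}{13427} - \frac{280}{n{\left(91,-74 \right)}} = \frac{220}{13427} - \frac{280}{91^{2} + 53 \left(-74\right)} = 220 \cdot \frac{1}{13427} - \frac{280}{8281 - 3922} = \frac{220}{13427} - \frac{280}{4359} = - \frac{2800580}{58528293}$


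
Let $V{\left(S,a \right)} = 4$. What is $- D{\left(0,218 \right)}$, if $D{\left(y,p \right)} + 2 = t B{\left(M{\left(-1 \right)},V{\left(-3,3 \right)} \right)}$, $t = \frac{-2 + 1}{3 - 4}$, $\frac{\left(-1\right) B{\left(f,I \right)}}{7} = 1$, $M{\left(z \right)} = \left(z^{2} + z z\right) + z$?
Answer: $9$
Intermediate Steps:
$M{\left(z \right)} = z + 2 z^{2}$ ($M{\left(z \right)} = \left(z^{2} + z^{2}\right) + z = 2 z^{2} + z = z + 2 z^{2}$)
$B{\left(f,I \right)} = -7$ ($B{\left(f,I \right)} = \left(-7\right) 1 = -7$)
$t = 1$ ($t = - \frac{1}{-1} = \left(-1\right) \left(-1\right) = 1$)
$D{\left(y,p \right)} = -9$ ($D{\left(y,p \right)} = -2 + 1 \left(-7\right) = -2 - 7 = -9$)
$- D{\left(0,218 \right)} = \left(-1\right) \left(-9\right) = 9$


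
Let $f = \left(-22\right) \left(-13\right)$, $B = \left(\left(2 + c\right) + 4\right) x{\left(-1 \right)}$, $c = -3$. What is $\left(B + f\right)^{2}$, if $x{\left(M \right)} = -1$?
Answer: $80089$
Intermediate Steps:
$B = -3$ ($B = \left(\left(2 - 3\right) + 4\right) \left(-1\right) = \left(-1 + 4\right) \left(-1\right) = 3 \left(-1\right) = -3$)
$f = 286$
$\left(B + f\right)^{2} = \left(-3 + 286\right)^{2} = 283^{2} = 80089$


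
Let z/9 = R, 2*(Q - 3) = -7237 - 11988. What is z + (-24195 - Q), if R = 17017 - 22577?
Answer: -129251/2 ≈ -64626.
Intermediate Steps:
R = -5560
Q = -19219/2 (Q = 3 + (-7237 - 11988)/2 = 3 + (½)*(-19225) = 3 - 19225/2 = -19219/2 ≈ -9609.5)
z = -50040 (z = 9*(-5560) = -50040)
z + (-24195 - Q) = -50040 + (-24195 - 1*(-19219/2)) = -50040 + (-24195 + 19219/2) = -50040 - 29171/2 = -129251/2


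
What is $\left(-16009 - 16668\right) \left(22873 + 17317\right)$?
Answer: $-1313288630$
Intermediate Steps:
$\left(-16009 - 16668\right) \left(22873 + 17317\right) = \left(-32677\right) 40190 = -1313288630$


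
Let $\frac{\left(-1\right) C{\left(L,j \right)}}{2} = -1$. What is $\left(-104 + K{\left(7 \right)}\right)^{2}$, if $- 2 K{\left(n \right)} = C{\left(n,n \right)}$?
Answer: $11025$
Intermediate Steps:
$C{\left(L,j \right)} = 2$ ($C{\left(L,j \right)} = \left(-2\right) \left(-1\right) = 2$)
$K{\left(n \right)} = -1$ ($K{\left(n \right)} = \left(- \frac{1}{2}\right) 2 = -1$)
$\left(-104 + K{\left(7 \right)}\right)^{2} = \left(-104 - 1\right)^{2} = \left(-105\right)^{2} = 11025$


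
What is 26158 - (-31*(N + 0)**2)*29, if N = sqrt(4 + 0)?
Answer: 29754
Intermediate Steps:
N = 2 (N = sqrt(4) = 2)
26158 - (-31*(N + 0)**2)*29 = 26158 - (-31*(2 + 0)**2)*29 = 26158 - (-31*2**2)*29 = 26158 - (-31*4)*29 = 26158 - (-124)*29 = 26158 - 1*(-3596) = 26158 + 3596 = 29754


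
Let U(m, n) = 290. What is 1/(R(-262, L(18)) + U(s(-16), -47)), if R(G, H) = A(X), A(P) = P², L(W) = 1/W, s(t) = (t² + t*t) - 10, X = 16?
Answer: 1/546 ≈ 0.0018315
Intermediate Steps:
s(t) = -10 + 2*t² (s(t) = (t² + t²) - 10 = 2*t² - 10 = -10 + 2*t²)
R(G, H) = 256 (R(G, H) = 16² = 256)
1/(R(-262, L(18)) + U(s(-16), -47)) = 1/(256 + 290) = 1/546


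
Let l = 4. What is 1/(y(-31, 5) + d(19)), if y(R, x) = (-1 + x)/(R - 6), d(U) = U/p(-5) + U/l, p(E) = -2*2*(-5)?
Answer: 370/2069 ≈ 0.17883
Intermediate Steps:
p(E) = 20 (p(E) = -4*(-5) = 20)
d(U) = 3*U/10 (d(U) = U/20 + U/4 = 3*U/10)
y(R, x) = (-1 + x)/(-6 + R)
1/(y(-31, 5) + d(19)) = 1/((-1 + 5)/(-6 - 31) + (3/10)*19) = 1/(4/(-37) + 57/10) = 1/(-1/37*4 + 57/10) = 1/(-4/37 + 57/10) = 1/(2069/370) = 370/2069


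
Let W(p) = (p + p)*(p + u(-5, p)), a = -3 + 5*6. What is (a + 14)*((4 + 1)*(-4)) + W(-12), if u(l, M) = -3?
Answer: -460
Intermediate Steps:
a = 27 (a = -3 + 30 = 27)
W(p) = 2*p*(-3 + p) (W(p) = (p + p)*(p - 3) = (2*p)*(-3 + p) = 2*p*(-3 + p))
(a + 14)*((4 + 1)*(-4)) + W(-12) = (27 + 14)*((4 + 1)*(-4)) + 2*(-12)*(-3 - 12) = 41*(5*(-4)) + 2*(-12)*(-15) = 41*(-20) + 360 = -820 + 360 = -460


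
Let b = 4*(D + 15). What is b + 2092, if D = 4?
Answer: 2168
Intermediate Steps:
b = 76 (b = 4*(4 + 15) = 4*19 = 76)
b + 2092 = 76 + 2092 = 2168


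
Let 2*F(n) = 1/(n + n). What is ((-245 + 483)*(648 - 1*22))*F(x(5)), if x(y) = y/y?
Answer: 37247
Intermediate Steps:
x(y) = 1
F(n) = 1/(4*n) (F(n) = 1/(2*(n + n)) = 1/(2*((2*n))) = (1/(2*n))/2 = 1/(4*n))
((-245 + 483)*(648 - 1*22))*F(x(5)) = ((-245 + 483)*(648 - 1*22))*((1/4)/1) = (238*(648 - 22))*((1/4)*1) = (238*626)*(1/4) = 148988*(1/4) = 37247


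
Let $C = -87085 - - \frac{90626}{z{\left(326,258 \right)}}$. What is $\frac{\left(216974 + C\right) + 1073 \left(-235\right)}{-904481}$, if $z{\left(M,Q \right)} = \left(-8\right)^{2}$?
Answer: $\frac{3867199}{28943392} \approx 0.13361$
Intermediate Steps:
$z{\left(M,Q \right)} = 64$
$C = - \frac{2741407}{32}$ ($C = -87085 - - \frac{90626}{64} = -87085 - \left(-90626\right) \frac{1}{64} = -87085 - - \frac{45313}{32} = -87085 + \frac{45313}{32} = - \frac{2741407}{32} \approx -85669.0$)
$\frac{\left(216974 + C\right) + 1073 \left(-235\right)}{-904481} = \frac{\left(216974 - \frac{2741407}{32}\right) + 1073 \left(-235\right)}{-904481} = \left(\frac{4201761}{32} - 252155\right) \left(- \frac{1}{904481}\right) = \left(- \frac{3867199}{32}\right) \left(- \frac{1}{904481}\right) = \frac{3867199}{28943392}$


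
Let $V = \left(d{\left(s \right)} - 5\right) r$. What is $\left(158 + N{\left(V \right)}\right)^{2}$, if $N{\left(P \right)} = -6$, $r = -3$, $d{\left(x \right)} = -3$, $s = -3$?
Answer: $23104$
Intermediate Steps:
$V = 24$ ($V = \left(-3 - 5\right) \left(-3\right) = \left(-8\right) \left(-3\right) = 24$)
$\left(158 + N{\left(V \right)}\right)^{2} = \left(158 - 6\right)^{2} = 152^{2} = 23104$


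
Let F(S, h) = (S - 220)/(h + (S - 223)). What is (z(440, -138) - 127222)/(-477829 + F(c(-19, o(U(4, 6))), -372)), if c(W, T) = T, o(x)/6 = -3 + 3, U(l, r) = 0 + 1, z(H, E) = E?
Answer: 15155840/56861607 ≈ 0.26654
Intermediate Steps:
U(l, r) = 1
o(x) = 0 (o(x) = 6*(-3 + 3) = 6*0 = 0)
F(S, h) = (-220 + S)/(-223 + S + h) (F(S, h) = (-220 + S)/(h + (-223 + S)) = (-220 + S)/(-223 + S + h))
(z(440, -138) - 127222)/(-477829 + F(c(-19, o(U(4, 6))), -372)) = (-138 - 127222)/(-477829 + (-220 + 0)/(-223 + 0 - 372)) = -127360/(-477829 - 220/(-595)) = -127360/(-477829 - 1/595*(-220)) = -127360/(-477829 + 44/119) = -127360/(-56861607/119) = -127360*(-119/56861607) = 15155840/56861607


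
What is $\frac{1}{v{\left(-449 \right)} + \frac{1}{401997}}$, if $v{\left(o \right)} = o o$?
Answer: $\frac{401997}{81042997198} \approx 4.9603 \cdot 10^{-6}$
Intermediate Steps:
$v{\left(o \right)} = o^{2}$
$\frac{1}{v{\left(-449 \right)} + \frac{1}{401997}} = \frac{1}{\left(-449\right)^{2} + \frac{1}{401997}} = \frac{1}{201601 + \frac{1}{401997}} = \frac{1}{\frac{81042997198}{401997}} = \frac{401997}{81042997198}$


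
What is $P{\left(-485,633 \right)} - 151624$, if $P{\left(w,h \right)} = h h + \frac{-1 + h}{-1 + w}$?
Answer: $\frac{60522479}{243} \approx 2.4906 \cdot 10^{5}$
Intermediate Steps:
$P{\left(w,h \right)} = h^{2} + \frac{-1 + h}{-1 + w}$
$P{\left(-485,633 \right)} - 151624 = \frac{-1 + 633 - 633^{2} - 485 \cdot 633^{2}}{-1 - 485} - 151624 = \frac{-1 + 633 - 400689 - 194334165}{-486} - 151624 = - \frac{-1 + 633 - 400689 - 194334165}{486} - 151624 = \left(- \frac{1}{486}\right) \left(-194734222\right) - 151624 = \frac{97367111}{243} - 151624 = \frac{60522479}{243}$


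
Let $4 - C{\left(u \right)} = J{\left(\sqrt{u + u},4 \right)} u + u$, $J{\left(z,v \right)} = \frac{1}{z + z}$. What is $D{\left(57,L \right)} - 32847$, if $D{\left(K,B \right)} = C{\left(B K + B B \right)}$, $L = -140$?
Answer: $-44463 - \frac{\sqrt{5810}}{2} \approx -44501.0$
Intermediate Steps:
$J{\left(z,v \right)} = \frac{1}{2 z}$
$C{\left(u \right)} = 4 - u - \frac{\sqrt{2} \sqrt{u}}{4}$ ($C{\left(u \right)} = 4 - \left(\frac{1}{2 \sqrt{u + u}} u + u\right) = 4 - \left(\frac{1}{2 \sqrt{2 u}} u + u\right) = 4 - \left(\frac{1}{2 \sqrt{2} \sqrt{u}} u + u\right) = 4 - \left(\frac{\frac{1}{2} \sqrt{2} \frac{1}{\sqrt{u}}}{2} u + u\right) = 4 - \left(\frac{\sqrt{2}}{4 \sqrt{u}} u + u\right) = 4 - \left(\frac{\sqrt{2} \sqrt{u}}{4} + u\right) = 4 - \left(u + \frac{\sqrt{2} \sqrt{u}}{4}\right) = 4 - u - \frac{\sqrt{2} \sqrt{u}}{4}$)
$D{\left(K,B \right)} = 4 - B^{2} - B K - \frac{\sqrt{2} \sqrt{B^{2} + B K}}{4}$ ($D{\left(K,B \right)} = 4 - \left(B K + B B\right) - \frac{\sqrt{2} \sqrt{B K + B B}}{4} = 4 - \left(B K + B^{2}\right) - \frac{\sqrt{2} \sqrt{B K + B^{2}}}{4} = 4 - \left(B^{2} + B K\right) - \frac{\sqrt{2} \sqrt{B^{2} + B K}}{4} = 4 - B^{2} - B K - \frac{\sqrt{2} \sqrt{B^{2} + B K}}{4}$)
$D{\left(57,L \right)} - 32847 = \frac{4 \sqrt{- 140 \left(-140 + 57\right)} \left(4 - - 140 \left(-140 + 57\right)\right) - - 140 \sqrt{2} \left(-140 + 57\right)}{4 \cdot 2 \sqrt{2905}} - 32847 = \frac{4 \sqrt{\left(-140\right) \left(-83\right)} \left(4 - \left(-140\right) \left(-83\right)\right) - \left(-140\right) \sqrt{2} \left(-83\right)}{4 \cdot 2 \sqrt{2905}} - 32847 = \frac{4 \sqrt{11620} \left(4 - 11620\right) - 11620 \sqrt{2}}{4 \cdot 2 \sqrt{2905}} - 32847 = \frac{\frac{\sqrt{2905}}{5810} \left(4 \cdot 2 \sqrt{2905} \left(-11616\right) - 11620 \sqrt{2}\right)}{4} - 32847 = \frac{\frac{\sqrt{2905}}{5810} \left(- 92928 \sqrt{2905} - 11620 \sqrt{2}\right)}{4} - 32847 = \frac{\sqrt{2905} \left(- 92928 \sqrt{2905} - 11620 \sqrt{2}\right)}{23240} - 32847 = -32847 + \frac{\sqrt{2905} \left(- 92928 \sqrt{2905} - 11620 \sqrt{2}\right)}{23240}$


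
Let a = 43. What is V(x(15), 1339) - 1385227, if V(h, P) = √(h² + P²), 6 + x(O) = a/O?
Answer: -1385227 + √403409434/15 ≈ -1.3839e+6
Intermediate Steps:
x(O) = -6 + 43/O
V(h, P) = √(P² + h²)
V(x(15), 1339) - 1385227 = √(1339² + (-6 + 43/15)²) - 1385227 = √(1792921 + (-6 + 43*(1/15))²) - 1385227 = √(1792921 + (-6 + 43/15)²) - 1385227 = √(1792921 + (-47/15)²) - 1385227 = √(1792921 + 2209/225) - 1385227 = √(403409434/225) - 1385227 = √403409434/15 - 1385227 = -1385227 + √403409434/15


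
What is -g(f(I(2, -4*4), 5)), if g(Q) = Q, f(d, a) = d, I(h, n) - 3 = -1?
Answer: -2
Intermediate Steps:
I(h, n) = 2 (I(h, n) = 3 - 1 = 2)
-g(f(I(2, -4*4), 5)) = -1*2 = -2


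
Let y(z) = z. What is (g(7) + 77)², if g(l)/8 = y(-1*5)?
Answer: 1369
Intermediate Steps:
g(l) = -40 (g(l) = 8*(-1*5) = 8*(-5) = -40)
(g(7) + 77)² = (-40 + 77)² = 37² = 1369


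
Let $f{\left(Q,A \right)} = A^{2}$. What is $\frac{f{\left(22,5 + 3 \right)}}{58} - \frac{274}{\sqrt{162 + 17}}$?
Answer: $\frac{32}{29} - \frac{274 \sqrt{179}}{179} \approx -19.376$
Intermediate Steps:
$\frac{f{\left(22,5 + 3 \right)}}{58} - \frac{274}{\sqrt{162 + 17}} = \frac{\left(5 + 3\right)^{2}}{58} - \frac{274}{\sqrt{162 + 17}} = 8^{2} \cdot \frac{1}{58} - \frac{274}{\sqrt{179}} = 64 \cdot \frac{1}{58} - 274 \frac{\sqrt{179}}{179} = \frac{32}{29} - \frac{274 \sqrt{179}}{179}$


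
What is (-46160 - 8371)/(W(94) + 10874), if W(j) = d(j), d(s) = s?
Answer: -18177/3656 ≈ -4.9718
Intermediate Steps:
W(j) = j
(-46160 - 8371)/(W(94) + 10874) = (-46160 - 8371)/(94 + 10874) = -54531/10968 = -54531*1/10968 = -18177/3656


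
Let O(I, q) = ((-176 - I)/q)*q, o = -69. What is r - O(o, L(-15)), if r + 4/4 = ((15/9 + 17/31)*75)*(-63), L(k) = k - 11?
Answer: -321164/31 ≈ -10360.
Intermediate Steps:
L(k) = -11 + k
O(I, q) = -176 - I (O(I, q) = ((-176 - I)/q)*q = -176 - I)
r = -324481/31 (r = -1 + ((15/9 + 17/31)*75)*(-63) = -1 + ((15*(⅑) + 17*(1/31))*75)*(-63) = -1 + ((5/3 + 17/31)*75)*(-63) = -1 + ((206/93)*75)*(-63) = -1 + (5150/31)*(-63) = -1 - 324450/31 = -324481/31 ≈ -10467.)
r - O(o, L(-15)) = -324481/31 - (-176 - 1*(-69)) = -324481/31 - (-176 + 69) = -324481/31 - 1*(-107) = -324481/31 + 107 = -321164/31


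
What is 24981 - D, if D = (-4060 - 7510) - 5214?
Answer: 41765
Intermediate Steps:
D = -16784 (D = -11570 - 5214 = -16784)
24981 - D = 24981 - 1*(-16784) = 24981 + 16784 = 41765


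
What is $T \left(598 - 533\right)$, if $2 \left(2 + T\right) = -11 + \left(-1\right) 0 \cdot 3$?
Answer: $- \frac{975}{2} \approx -487.5$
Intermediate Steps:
$T = - \frac{15}{2}$ ($T = -2 + \frac{-11 + \left(-1\right) 0 \cdot 3}{2} = -2 + \frac{-11 + 0 \cdot 3}{2} = -2 + \frac{-11 + 0}{2} = -2 + \frac{1}{2} \left(-11\right) = -2 - \frac{11}{2} = - \frac{15}{2} \approx -7.5$)
$T \left(598 - 533\right) = - \frac{15 \left(598 - 533\right)}{2} = \left(- \frac{15}{2}\right) 65 = - \frac{975}{2}$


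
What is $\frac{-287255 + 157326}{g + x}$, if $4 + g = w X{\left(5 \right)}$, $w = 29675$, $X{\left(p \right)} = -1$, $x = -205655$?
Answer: $\frac{129929}{235334} \approx 0.5521$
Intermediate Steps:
$g = -29679$ ($g = -4 + 29675 \left(-1\right) = -4 - 29675 = -29679$)
$\frac{-287255 + 157326}{g + x} = \frac{-287255 + 157326}{-29679 - 205655} = - \frac{129929}{-235334} = \left(-129929\right) \left(- \frac{1}{235334}\right) = \frac{129929}{235334}$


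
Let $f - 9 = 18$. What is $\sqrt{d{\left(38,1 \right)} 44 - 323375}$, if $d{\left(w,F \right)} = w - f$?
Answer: $i \sqrt{322891} \approx 568.24 i$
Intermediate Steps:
$f = 27$ ($f = 9 + 18 = 27$)
$d{\left(w,F \right)} = -27 + w$ ($d{\left(w,F \right)} = w - 27 = -27 + w$)
$\sqrt{d{\left(38,1 \right)} 44 - 323375} = \sqrt{\left(-27 + 38\right) 44 - 323375} = \sqrt{11 \cdot 44 - 323375} = \sqrt{484 - 323375} = \sqrt{-322891} = i \sqrt{322891}$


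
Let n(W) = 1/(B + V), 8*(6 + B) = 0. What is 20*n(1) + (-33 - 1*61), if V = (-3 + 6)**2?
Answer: -262/3 ≈ -87.333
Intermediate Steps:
B = -6 (B = -6 + (1/8)*0 = -6 + 0 = -6)
V = 9 (V = 3**2 = 9)
n(W) = 1/3 (n(W) = 1/(-6 + 9) = 1/3)
20*n(1) + (-33 - 1*61) = 20*(1/3) + (-33 - 1*61) = 20/3 + (-33 - 61) = 20/3 - 94 = -262/3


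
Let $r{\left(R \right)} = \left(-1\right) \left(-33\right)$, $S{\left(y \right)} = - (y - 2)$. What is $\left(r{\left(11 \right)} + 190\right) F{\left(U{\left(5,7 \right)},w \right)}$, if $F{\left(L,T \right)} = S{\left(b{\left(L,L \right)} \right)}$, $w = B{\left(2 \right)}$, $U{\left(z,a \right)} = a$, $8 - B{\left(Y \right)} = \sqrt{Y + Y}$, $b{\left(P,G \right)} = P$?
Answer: $-1115$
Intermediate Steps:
$S{\left(y \right)} = 2 - y$ ($S{\left(y \right)} = - (-2 + y) = 2 - y$)
$r{\left(R \right)} = 33$
$B{\left(Y \right)} = 8 - \sqrt{2} \sqrt{Y}$ ($B{\left(Y \right)} = 8 - \sqrt{Y + Y} = 8 - \sqrt{2 Y} = 8 - \sqrt{2} \sqrt{Y}$)
$w = 6$ ($w = 8 - \sqrt{2} \sqrt{2} = 8 - 2 = 6$)
$F{\left(L,T \right)} = 2 - L$
$\left(r{\left(11 \right)} + 190\right) F{\left(U{\left(5,7 \right)},w \right)} = \left(33 + 190\right) \left(2 - 7\right) = 223 \left(2 - 7\right) = 223 \left(-5\right) = -1115$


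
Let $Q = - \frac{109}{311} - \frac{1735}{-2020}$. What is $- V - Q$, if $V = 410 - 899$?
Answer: $\frac{61376035}{125644} \approx 488.49$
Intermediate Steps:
$V = -489$
$Q = \frac{63881}{125644}$ ($Q = \left(-109\right) \frac{1}{311} - - \frac{347}{404} = - \frac{109}{311} + \frac{347}{404} = \frac{63881}{125644} \approx 0.50843$)
$- V - Q = \left(-1\right) \left(-489\right) - \frac{63881}{125644} = 489 - \frac{63881}{125644} = \frac{61376035}{125644}$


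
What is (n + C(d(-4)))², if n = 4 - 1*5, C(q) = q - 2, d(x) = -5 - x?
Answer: 16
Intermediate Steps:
C(q) = -2 + q
n = -1 (n = 4 - 5 = -1)
(n + C(d(-4)))² = (-1 + (-2 + (-5 - 1*(-4))))² = (-1 + (-2 + (-5 + 4)))² = (-1 + (-2 - 1))² = (-1 - 3)² = (-4)² = 16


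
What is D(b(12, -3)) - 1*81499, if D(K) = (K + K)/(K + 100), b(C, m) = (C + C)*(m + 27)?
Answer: -13773043/169 ≈ -81497.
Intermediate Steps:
b(C, m) = 2*C*(27 + m) (b(C, m) = (2*C)*(27 + m) = 2*C*(27 + m))
D(K) = 2*K/(100 + K) (D(K) = (2*K)/(100 + K) = 2*K/(100 + K))
D(b(12, -3)) - 1*81499 = 2*(2*12*(27 - 3))/(100 + 2*12*(27 - 3)) - 1*81499 = 2*(2*12*24)/(100 + 2*12*24) - 81499 = 2*576/(100 + 576) - 81499 = 2*576/676 - 81499 = 2*576*(1/676) - 81499 = 288/169 - 81499 = -13773043/169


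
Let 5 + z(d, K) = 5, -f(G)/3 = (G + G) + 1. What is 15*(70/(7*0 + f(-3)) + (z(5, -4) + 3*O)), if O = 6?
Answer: 340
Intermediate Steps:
f(G) = -3 - 6*G (f(G) = -3*((G + G) + 1) = -3*(2*G + 1) = -3*(1 + 2*G) = -3 - 6*G)
z(d, K) = 0 (z(d, K) = -5 + 5 = 0)
15*(70/(7*0 + f(-3)) + (z(5, -4) + 3*O)) = 15*(70/(7*0 + (-3 - 6*(-3))) + (0 + 3*6)) = 15*(70/(0 + (-3 + 18)) + (0 + 18)) = 15*(70/(0 + 15) + 18) = 15*(70/15 + 18) = 15*(70*(1/15) + 18) = 15*(14/3 + 18) = 15*(68/3) = 340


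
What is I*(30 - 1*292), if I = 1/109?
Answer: -262/109 ≈ -2.4037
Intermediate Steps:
I = 1/109 ≈ 0.0091743
I*(30 - 1*292) = (30 - 1*292)/109 = (30 - 292)/109 = (1/109)*(-262) = -262/109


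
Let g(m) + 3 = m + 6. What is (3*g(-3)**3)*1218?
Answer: 0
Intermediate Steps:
g(m) = 3 + m (g(m) = -3 + (m + 6) = -3 + (6 + m) = 3 + m)
(3*g(-3)**3)*1218 = (3*(3 - 3)**3)*1218 = (3*0**3)*1218 = (3*0)*1218 = 0*1218 = 0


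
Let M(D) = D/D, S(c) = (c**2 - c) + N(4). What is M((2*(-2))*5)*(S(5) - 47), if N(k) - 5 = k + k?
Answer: -14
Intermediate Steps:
N(k) = 5 + 2*k (N(k) = 5 + (k + k) = 5 + 2*k)
S(c) = 13 + c**2 - c (S(c) = (c**2 - c) + (5 + 2*4) = (c**2 - c) + (5 + 8) = (c**2 - c) + 13 = 13 + c**2 - c)
M(D) = 1
M((2*(-2))*5)*(S(5) - 47) = 1*((13 + 5**2 - 1*5) - 47) = 1*((13 + 25 - 5) - 47) = 1*(33 - 47) = 1*(-14) = -14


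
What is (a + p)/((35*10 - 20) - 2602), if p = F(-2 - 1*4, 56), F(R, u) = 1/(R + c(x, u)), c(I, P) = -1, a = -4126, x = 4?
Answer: 28883/15904 ≈ 1.8161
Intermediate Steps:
F(R, u) = 1/(-1 + R) (F(R, u) = 1/(R - 1) = 1/(-1 + R))
p = -⅐ (p = 1/(-1 + (-2 - 1*4)) = 1/(-1 + (-2 - 4)) = 1/(-1 - 6) = 1/(-7) = -⅐ ≈ -0.14286)
(a + p)/((35*10 - 20) - 2602) = (-4126 - ⅐)/((35*10 - 20) - 2602) = -28883/(7*((350 - 20) - 2602)) = -28883/(7*(330 - 2602)) = -28883/7/(-2272) = -28883/7*(-1/2272) = 28883/15904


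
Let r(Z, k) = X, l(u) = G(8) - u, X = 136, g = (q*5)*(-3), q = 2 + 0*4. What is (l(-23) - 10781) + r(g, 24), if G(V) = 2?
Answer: -10620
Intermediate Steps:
q = 2 (q = 2 + 0 = 2)
g = -30 (g = (2*5)*(-3) = 10*(-3) = -30)
l(u) = 2 - u
r(Z, k) = 136
(l(-23) - 10781) + r(g, 24) = ((2 - 1*(-23)) - 10781) + 136 = ((2 + 23) - 10781) + 136 = (25 - 10781) + 136 = -10756 + 136 = -10620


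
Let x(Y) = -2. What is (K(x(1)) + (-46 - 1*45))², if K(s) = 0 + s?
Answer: 8649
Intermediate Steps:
K(s) = s
(K(x(1)) + (-46 - 1*45))² = (-2 + (-46 - 1*45))² = (-2 + (-46 - 45))² = (-2 - 91)² = (-93)² = 8649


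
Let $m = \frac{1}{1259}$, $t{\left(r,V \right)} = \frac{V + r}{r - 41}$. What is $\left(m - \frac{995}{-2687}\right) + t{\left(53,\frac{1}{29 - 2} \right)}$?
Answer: $\frac{1312776766}{274017573} \approx 4.7908$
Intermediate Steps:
$t{\left(r,V \right)} = \frac{V + r}{-41 + r}$
$m = \frac{1}{1259} \approx 0.00079428$
$\left(m - \frac{995}{-2687}\right) + t{\left(53,\frac{1}{29 - 2} \right)} = \left(\frac{1}{1259} - \frac{995}{-2687}\right) + \frac{\frac{1}{29 - 2} + 53}{-41 + 53} = \left(\frac{1}{1259} - - \frac{995}{2687}\right) + \frac{\frac{1}{27} + 53}{12} = \left(\frac{1}{1259} + \frac{995}{2687}\right) + \frac{\frac{1}{27} + 53}{12} = \frac{1255392}{3382933} + \frac{1}{12} \cdot \frac{1432}{27} = \frac{1255392}{3382933} + \frac{358}{81} = \frac{1312776766}{274017573}$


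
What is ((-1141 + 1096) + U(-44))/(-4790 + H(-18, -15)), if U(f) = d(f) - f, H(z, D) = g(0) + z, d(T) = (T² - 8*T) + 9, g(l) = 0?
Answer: -287/601 ≈ -0.47754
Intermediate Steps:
d(T) = 9 + T² - 8*T
H(z, D) = z (H(z, D) = 0 + z = z)
U(f) = 9 + f² - 9*f (U(f) = (9 + f² - 8*f) - f = 9 + f² - 9*f)
((-1141 + 1096) + U(-44))/(-4790 + H(-18, -15)) = ((-1141 + 1096) + (9 + (-44)² - 9*(-44)))/(-4790 - 18) = (-45 + (9 + 1936 + 396))/(-4808) = (-45 + 2341)*(-1/4808) = 2296*(-1/4808) = -287/601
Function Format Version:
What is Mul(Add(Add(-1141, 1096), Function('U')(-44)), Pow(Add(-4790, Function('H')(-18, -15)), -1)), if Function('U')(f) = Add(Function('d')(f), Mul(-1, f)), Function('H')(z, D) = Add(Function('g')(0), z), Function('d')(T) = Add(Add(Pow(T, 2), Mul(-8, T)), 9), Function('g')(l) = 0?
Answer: Rational(-287, 601) ≈ -0.47754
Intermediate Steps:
Function('d')(T) = Add(9, Pow(T, 2), Mul(-8, T))
Function('H')(z, D) = z (Function('H')(z, D) = Add(0, z) = z)
Function('U')(f) = Add(9, Pow(f, 2), Mul(-9, f)) (Function('U')(f) = Add(Add(9, Pow(f, 2), Mul(-8, f)), Mul(-1, f)) = Add(9, Pow(f, 2), Mul(-9, f)))
Mul(Add(Add(-1141, 1096), Function('U')(-44)), Pow(Add(-4790, Function('H')(-18, -15)), -1)) = Mul(Add(Add(-1141, 1096), Add(9, Pow(-44, 2), Mul(-9, -44))), Pow(Add(-4790, -18), -1)) = Mul(Add(-45, Add(9, 1936, 396)), Pow(-4808, -1)) = Mul(Add(-45, 2341), Rational(-1, 4808)) = Mul(2296, Rational(-1, 4808)) = Rational(-287, 601)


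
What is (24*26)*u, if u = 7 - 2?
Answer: 3120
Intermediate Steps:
u = 5
(24*26)*u = (24*26)*5 = 624*5 = 3120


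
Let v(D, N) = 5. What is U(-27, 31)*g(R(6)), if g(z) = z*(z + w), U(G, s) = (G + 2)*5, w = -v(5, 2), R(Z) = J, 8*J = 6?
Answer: 6375/16 ≈ 398.44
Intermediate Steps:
J = ¾ (J = (⅛)*6 = ¾ ≈ 0.75000)
R(Z) = ¾
w = -5 (w = -1*5 = -5)
U(G, s) = 10 + 5*G (U(G, s) = (2 + G)*5 = 10 + 5*G)
g(z) = z*(-5 + z) (g(z) = z*(z - 5) = z*(-5 + z))
U(-27, 31)*g(R(6)) = (10 + 5*(-27))*(3*(-5 + ¾)/4) = (10 - 135)*((¾)*(-17/4)) = -125*(-51/16) = 6375/16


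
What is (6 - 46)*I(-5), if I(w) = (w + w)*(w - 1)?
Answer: -2400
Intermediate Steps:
I(w) = 2*w*(-1 + w) (I(w) = (2*w)*(-1 + w) = 2*w*(-1 + w))
(6 - 46)*I(-5) = (6 - 46)*(2*(-5)*(-1 - 5)) = -80*(-5)*(-6) = -40*60 = -2400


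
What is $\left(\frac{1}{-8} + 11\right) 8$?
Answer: $87$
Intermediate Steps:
$\left(\frac{1}{-8} + 11\right) 8 = \left(- \frac{1}{8} + 11\right) 8 = \frac{87}{8} \cdot 8 = 87$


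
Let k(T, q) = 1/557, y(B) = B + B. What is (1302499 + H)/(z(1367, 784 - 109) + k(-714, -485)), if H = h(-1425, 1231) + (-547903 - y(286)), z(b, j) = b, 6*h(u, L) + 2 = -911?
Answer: 2519439667/4568520 ≈ 551.48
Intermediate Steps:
h(u, L) = -913/6 (h(u, L) = -⅓ + (⅙)*(-911) = -⅓ - 911/6 = -913/6)
y(B) = 2*B
k(T, q) = 1/557
H = -3291763/6 (H = -913/6 + (-547903 - 2*286) = -913/6 + (-547903 - 1*572) = -913/6 + (-547903 - 572) = -913/6 - 548475 = -3291763/6 ≈ -5.4863e+5)
(1302499 + H)/(z(1367, 784 - 109) + k(-714, -485)) = (1302499 - 3291763/6)/(1367 + 1/557) = 4523231/(6*(761420/557)) = (4523231/6)*(557/761420) = 2519439667/4568520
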